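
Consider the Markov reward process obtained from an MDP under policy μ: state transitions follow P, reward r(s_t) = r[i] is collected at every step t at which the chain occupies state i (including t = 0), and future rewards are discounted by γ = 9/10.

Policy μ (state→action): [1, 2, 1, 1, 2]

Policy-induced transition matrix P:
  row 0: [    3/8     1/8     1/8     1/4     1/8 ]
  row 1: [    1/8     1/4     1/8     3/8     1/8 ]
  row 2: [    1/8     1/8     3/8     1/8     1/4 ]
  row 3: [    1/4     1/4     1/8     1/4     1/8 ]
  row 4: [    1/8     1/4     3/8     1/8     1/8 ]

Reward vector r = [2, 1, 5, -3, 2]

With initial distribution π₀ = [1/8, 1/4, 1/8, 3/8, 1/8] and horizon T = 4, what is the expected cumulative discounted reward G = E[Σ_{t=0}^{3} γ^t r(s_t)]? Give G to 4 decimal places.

t=0: π = [0.1250, 0.2500, 0.1250, 0.3750, 0.1250], E[r] = 0.2500, γ^t·E[r] = 0.250000, running G = 0.250000
t=1: π = [0.2031, 0.2188, 0.1875, 0.2500, 0.1406], E[r] = 1.0938, γ^t·E[r] = 0.984375, running G = 1.234375
t=2: π = [0.2070, 0.2012, 0.2070, 0.2363, 0.1484], E[r] = 1.2383, γ^t·E[r] = 1.003008, running G = 2.237383
t=3: π = [0.2063, 0.1982, 0.2139, 0.2307, 0.1509], E[r] = 1.2898, γ^t·E[r] = 0.940260, running G = 3.177643

G = 3.1776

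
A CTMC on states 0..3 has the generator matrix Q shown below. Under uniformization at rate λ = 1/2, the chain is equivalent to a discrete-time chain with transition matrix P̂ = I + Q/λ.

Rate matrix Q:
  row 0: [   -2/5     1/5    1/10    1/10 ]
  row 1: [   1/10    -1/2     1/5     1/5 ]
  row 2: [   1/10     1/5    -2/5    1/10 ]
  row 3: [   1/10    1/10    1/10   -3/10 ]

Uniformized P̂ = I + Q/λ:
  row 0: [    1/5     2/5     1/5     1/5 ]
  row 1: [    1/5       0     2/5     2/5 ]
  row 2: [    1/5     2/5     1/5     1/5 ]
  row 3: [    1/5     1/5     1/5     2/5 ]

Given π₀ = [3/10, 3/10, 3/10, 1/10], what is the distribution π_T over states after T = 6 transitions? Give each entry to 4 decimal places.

t=0: π = [0.3000, 0.3000, 0.3000, 0.1000]
t=1: π = [0.2000, 0.2600, 0.2600, 0.2800]
t=2: π = [0.2000, 0.2400, 0.2520, 0.3080]
t=3: π = [0.2000, 0.2424, 0.2480, 0.3096]
t=4: π = [0.2000, 0.2411, 0.2485, 0.3104]
t=5: π = [0.2000, 0.2415, 0.2482, 0.3103]
t=6: π = [0.2000, 0.2414, 0.2483, 0.3104]

π = [0.2000, 0.2414, 0.2483, 0.3104]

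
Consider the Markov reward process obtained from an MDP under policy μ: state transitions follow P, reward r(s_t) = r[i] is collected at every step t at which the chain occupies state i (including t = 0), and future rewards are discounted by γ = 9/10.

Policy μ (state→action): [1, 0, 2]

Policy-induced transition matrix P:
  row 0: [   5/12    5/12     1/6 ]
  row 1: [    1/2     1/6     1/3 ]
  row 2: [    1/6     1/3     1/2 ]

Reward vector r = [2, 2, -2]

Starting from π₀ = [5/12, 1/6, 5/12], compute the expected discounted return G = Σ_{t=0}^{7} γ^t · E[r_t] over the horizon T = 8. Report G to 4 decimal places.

t=0: π = [0.4167, 0.1667, 0.4167], E[r] = 0.3333, γ^t·E[r] = 0.333333, running G = 0.333333
t=1: π = [0.3264, 0.3403, 0.3333], E[r] = 0.6667, γ^t·E[r] = 0.600000, running G = 0.933333
t=2: π = [0.3617, 0.3038, 0.3345], E[r] = 0.6620, γ^t·E[r] = 0.536250, running G = 1.469583
t=3: π = [0.3584, 0.3128, 0.3288], E[r] = 0.6848, γ^t·E[r] = 0.499219, running G = 1.968802
t=4: π = [0.3605, 0.3111, 0.3284], E[r] = 0.6864, γ^t·E[r] = 0.450330, running G = 2.419133
t=5: π = [0.3605, 0.3115, 0.3280], E[r] = 0.6881, γ^t·E[r] = 0.406308, running G = 2.825441
t=6: π = [0.3606, 0.3115, 0.3279], E[r] = 0.6883, γ^t·E[r] = 0.365811, running G = 3.191252
t=7: π = [0.3606, 0.3115, 0.3279], E[r] = 0.6885, γ^t·E[r] = 0.329297, running G = 3.520550

G = 3.5205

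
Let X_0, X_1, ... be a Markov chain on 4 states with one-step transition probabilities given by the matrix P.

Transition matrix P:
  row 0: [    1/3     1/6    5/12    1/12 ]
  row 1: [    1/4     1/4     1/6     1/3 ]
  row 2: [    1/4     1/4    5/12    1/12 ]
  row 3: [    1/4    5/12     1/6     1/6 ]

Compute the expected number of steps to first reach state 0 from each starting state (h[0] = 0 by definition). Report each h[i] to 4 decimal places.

First-step conditioning: h[0] = 0; for i ≠ 0, h[i] = 1 + Σ_k P[i][k]·h[k].
  h[1] = 1 + 1/4·h[1] + 1/6·h[2] + 1/3·h[3]
  h[2] = 1 + 1/4·h[1] + 5/12·h[2] + 1/12·h[3]
  h[3] = 1 + 5/12·h[1] + 1/6·h[2] + 1/6·h[3]
Solving the 3×3 linear system over states ≠ 0 gives exactly h = [0, 4, 4, 4] (h[0] = 0 is the target).

h = [0.0000, 4.0000, 4.0000, 4.0000]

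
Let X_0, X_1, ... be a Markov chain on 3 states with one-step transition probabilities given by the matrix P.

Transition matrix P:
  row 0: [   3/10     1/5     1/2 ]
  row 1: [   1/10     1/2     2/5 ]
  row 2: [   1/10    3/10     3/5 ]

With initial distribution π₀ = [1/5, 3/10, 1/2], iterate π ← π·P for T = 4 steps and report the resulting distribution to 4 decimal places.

π = [0.1251, 0.3590, 0.5158]

t=0: π = [0.2000, 0.3000, 0.5000]
t=1: π = [0.1400, 0.3400, 0.5200]
t=2: π = [0.1280, 0.3540, 0.5180]
t=3: π = [0.1256, 0.3580, 0.5164]
t=4: π = [0.1251, 0.3590, 0.5158]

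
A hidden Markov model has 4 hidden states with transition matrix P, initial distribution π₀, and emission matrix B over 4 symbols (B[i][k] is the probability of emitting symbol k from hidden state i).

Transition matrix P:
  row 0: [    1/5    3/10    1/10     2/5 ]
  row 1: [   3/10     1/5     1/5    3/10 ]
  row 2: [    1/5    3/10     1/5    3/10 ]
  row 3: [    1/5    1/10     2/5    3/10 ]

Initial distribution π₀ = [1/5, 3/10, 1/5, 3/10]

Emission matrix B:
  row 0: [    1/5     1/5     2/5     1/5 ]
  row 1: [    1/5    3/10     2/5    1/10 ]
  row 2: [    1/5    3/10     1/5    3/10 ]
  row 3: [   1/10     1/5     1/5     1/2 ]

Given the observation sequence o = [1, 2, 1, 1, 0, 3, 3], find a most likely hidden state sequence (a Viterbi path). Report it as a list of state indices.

t=0: δ = [4.000e-02, 9.000e-02, 6.000e-02, 6.000e-02]  (obs o_0=1)
t=1: δ = [1.080e-02, 7.200e-03, 4.800e-03, 5.400e-03]  ψ = [1, 1, 3, 1]  (obs o_1=2)
t=2: δ = [4.320e-04, 9.720e-04, 6.480e-04, 8.640e-04]  ψ = [0, 0, 3, 0]  (obs o_2=1)
t=3: δ = [5.832e-05, 5.832e-05, 1.037e-04, 5.832e-05]  ψ = [1, 1, 3, 1]  (obs o_3=1)
t=4: δ = [4.147e-06, 6.221e-06, 4.666e-06, 3.110e-06]  ψ = [2, 2, 3, 2]  (obs o_4=0)
t=5: δ = [3.732e-07, 1.400e-07, 3.732e-07, 9.331e-07]  ψ = [1, 2, 1, 1]  (obs o_5=3)
t=6: δ = [3.732e-08, 1.120e-08, 1.120e-07, 1.400e-07]  ψ = [3, 0, 3, 3]  (obs o_6=3)
backtrack: best end state = 3; path = [1, 0, 3, 2, 1, 3, 3]

path = [1, 0, 3, 2, 1, 3, 3]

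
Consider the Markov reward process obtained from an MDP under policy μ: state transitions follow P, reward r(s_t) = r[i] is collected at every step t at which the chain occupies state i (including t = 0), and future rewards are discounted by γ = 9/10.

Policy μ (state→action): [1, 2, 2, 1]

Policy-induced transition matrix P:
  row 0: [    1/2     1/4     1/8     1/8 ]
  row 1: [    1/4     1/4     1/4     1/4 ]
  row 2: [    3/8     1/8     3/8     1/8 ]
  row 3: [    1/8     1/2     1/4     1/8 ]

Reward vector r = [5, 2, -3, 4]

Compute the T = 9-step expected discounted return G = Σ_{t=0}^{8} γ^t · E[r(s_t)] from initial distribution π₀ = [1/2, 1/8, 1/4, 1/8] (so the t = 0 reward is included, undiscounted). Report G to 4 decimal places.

t=0: π = [0.5000, 0.1250, 0.2500, 0.1250], E[r] = 2.5000, γ^t·E[r] = 2.500000, running G = 2.500000
t=1: π = [0.3906, 0.2500, 0.2188, 0.1406], E[r] = 2.3594, γ^t·E[r] = 2.123438, running G = 4.623438
t=2: π = [0.3574, 0.2578, 0.2285, 0.1563], E[r] = 2.2422, γ^t·E[r] = 1.816172, running G = 6.439609
t=3: π = [0.3484, 0.2605, 0.2339, 0.1572], E[r] = 2.1902, γ^t·E[r] = 1.596645, running G = 8.036255
t=4: π = [0.3467, 0.2601, 0.2357, 0.1576], E[r] = 2.1767, γ^t·E[r] = 1.428151, running G = 9.464405
t=5: π = [0.3464, 0.2599, 0.2361, 0.1575], E[r] = 2.1737, γ^t·E[r] = 1.283545, running G = 10.747950
t=6: π = [0.3464, 0.2599, 0.2362, 0.1575], E[r] = 2.1732, γ^t·E[r] = 1.154946, running G = 11.902896
t=7: π = [0.3464, 0.2598, 0.2362, 0.1575], E[r] = 2.1732, γ^t·E[r] = 1.039436, running G = 12.942332
t=8: π = [0.3465, 0.2598, 0.2362, 0.1575], E[r] = 2.1732, γ^t·E[r] = 0.935499, running G = 13.877831

G = 13.8778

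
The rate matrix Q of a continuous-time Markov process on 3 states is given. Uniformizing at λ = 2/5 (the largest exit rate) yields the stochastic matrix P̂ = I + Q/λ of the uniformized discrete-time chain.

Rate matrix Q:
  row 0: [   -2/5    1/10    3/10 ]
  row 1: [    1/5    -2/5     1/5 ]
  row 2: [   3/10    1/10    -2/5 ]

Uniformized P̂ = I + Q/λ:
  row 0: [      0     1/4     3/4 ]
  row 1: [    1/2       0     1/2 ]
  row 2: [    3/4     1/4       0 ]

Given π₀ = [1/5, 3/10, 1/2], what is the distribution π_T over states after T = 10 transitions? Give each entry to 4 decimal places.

t=0: π = [0.2000, 0.3000, 0.5000]
t=1: π = [0.5250, 0.1750, 0.3000]
t=2: π = [0.3125, 0.2063, 0.4813]
t=3: π = [0.4641, 0.1984, 0.3375]
t=4: π = [0.3523, 0.2004, 0.4473]
t=5: π = [0.4356, 0.1999, 0.3645]
t=6: π = [0.3733, 0.2000, 0.4267]
t=7: π = [0.4200, 0.2000, 0.3800]
t=8: π = [0.3850, 0.2000, 0.4150]
t=9: π = [0.4113, 0.2000, 0.3887]
t=10: π = [0.3916, 0.2000, 0.4084]

π = [0.3916, 0.2000, 0.4084]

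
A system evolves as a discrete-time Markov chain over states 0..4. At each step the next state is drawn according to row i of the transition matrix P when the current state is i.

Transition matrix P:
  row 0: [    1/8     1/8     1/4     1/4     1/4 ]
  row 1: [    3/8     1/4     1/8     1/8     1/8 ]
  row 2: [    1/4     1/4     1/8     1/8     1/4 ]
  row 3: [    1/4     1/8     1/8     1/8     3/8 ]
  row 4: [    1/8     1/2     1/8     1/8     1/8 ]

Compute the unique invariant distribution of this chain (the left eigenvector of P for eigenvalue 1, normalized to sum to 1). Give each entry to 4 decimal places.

π = [0.2271, 0.2552, 0.1534, 0.1534, 0.2109]

Balance equations π_j = Σ_i π_i·P[i][j]:
  π_0 = 1/8·π_0 + 3/8·π_1 + 1/4·π_2 + 1/4·π_3 + 1/8·π_4
  π_1 = 1/8·π_0 + 1/4·π_1 + 1/4·π_2 + 1/8·π_3 + 1/2·π_4
  π_2 = 1/4·π_0 + 1/8·π_1 + 1/8·π_2 + 1/8·π_3 + 1/8·π_4
  π_3 = 1/4·π_0 + 1/8·π_1 + 1/8·π_2 + 1/8·π_3 + 1/8·π_4
  normalize: π_0 + π_1 + π_2 + π_3 + π_4 = 1
Solving the linear system gives exactly π = [77/339, 173/678, 52/339, 52/339, 143/678].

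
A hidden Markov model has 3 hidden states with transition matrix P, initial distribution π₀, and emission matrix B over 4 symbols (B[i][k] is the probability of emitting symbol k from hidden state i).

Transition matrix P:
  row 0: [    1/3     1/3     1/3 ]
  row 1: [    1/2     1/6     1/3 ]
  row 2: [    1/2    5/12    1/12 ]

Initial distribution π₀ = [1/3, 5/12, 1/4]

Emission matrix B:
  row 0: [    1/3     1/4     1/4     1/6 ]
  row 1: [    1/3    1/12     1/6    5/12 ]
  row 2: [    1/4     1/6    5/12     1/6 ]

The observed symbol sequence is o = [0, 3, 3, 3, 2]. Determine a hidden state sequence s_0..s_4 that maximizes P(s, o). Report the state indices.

t=0: δ = [1.111e-01, 1.389e-01, 6.250e-02]  (obs o_0=0)
t=1: δ = [1.157e-02, 1.543e-02, 7.716e-03]  ψ = [1, 0, 1]  (obs o_1=3)
t=2: δ = [1.286e-03, 1.608e-03, 8.573e-04]  ψ = [1, 0, 1]  (obs o_2=3)
t=3: δ = [1.340e-04, 1.786e-04, 8.931e-05]  ψ = [1, 0, 1]  (obs o_3=3)
t=4: δ = [2.233e-05, 7.442e-06, 2.481e-05]  ψ = [1, 0, 1]  (obs o_4=2)
backtrack: best end state = 2; path = [0, 1, 0, 1, 2]

path = [0, 1, 0, 1, 2]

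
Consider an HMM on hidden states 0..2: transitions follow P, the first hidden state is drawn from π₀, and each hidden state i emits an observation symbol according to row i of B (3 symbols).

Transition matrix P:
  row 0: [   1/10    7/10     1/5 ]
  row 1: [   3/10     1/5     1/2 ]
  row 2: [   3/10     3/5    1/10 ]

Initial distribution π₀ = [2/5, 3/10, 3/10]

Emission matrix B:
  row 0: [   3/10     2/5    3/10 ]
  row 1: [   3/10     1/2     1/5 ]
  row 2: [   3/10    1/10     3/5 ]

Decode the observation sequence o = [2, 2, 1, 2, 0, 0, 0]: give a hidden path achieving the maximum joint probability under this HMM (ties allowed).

t=0: δ = [1.200e-01, 6.000e-02, 1.800e-01]  (obs o_0=2)
t=1: δ = [1.620e-02, 2.160e-02, 1.800e-02]  ψ = [2, 2, 1]  (obs o_1=2)
t=2: δ = [2.592e-03, 5.670e-03, 1.080e-03]  ψ = [1, 0, 1]  (obs o_2=1)
t=3: δ = [5.103e-04, 3.629e-04, 1.701e-03]  ψ = [1, 0, 1]  (obs o_3=2)
t=4: δ = [1.531e-04, 3.062e-04, 5.443e-05]  ψ = [2, 2, 1]  (obs o_4=0)
t=5: δ = [2.756e-05, 3.215e-05, 4.593e-05]  ψ = [1, 0, 1]  (obs o_5=0)
t=6: δ = [4.133e-06, 8.267e-06, 4.822e-06]  ψ = [2, 2, 1]  (obs o_6=0)
backtrack: best end state = 1; path = [2, 0, 1, 2, 1, 2, 1]

path = [2, 0, 1, 2, 1, 2, 1]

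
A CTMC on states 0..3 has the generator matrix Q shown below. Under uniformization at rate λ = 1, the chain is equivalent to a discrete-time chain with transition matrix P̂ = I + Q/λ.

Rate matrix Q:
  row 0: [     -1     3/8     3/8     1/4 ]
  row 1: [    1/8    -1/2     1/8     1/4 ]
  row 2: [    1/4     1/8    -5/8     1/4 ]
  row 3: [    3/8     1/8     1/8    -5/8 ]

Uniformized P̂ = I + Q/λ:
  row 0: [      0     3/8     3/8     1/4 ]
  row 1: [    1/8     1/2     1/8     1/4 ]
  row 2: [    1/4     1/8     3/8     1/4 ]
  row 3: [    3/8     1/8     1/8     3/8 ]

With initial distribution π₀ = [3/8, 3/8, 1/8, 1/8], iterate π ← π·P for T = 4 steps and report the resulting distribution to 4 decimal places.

π = [0.2006, 0.2815, 0.2322, 0.2857]

t=0: π = [0.3750, 0.3750, 0.1250, 0.1250]
t=1: π = [0.1250, 0.3594, 0.2500, 0.2656]
t=2: π = [0.2070, 0.2910, 0.2188, 0.2832]
t=3: π = [0.1973, 0.2859, 0.2314, 0.2854]
t=4: π = [0.2006, 0.2815, 0.2322, 0.2857]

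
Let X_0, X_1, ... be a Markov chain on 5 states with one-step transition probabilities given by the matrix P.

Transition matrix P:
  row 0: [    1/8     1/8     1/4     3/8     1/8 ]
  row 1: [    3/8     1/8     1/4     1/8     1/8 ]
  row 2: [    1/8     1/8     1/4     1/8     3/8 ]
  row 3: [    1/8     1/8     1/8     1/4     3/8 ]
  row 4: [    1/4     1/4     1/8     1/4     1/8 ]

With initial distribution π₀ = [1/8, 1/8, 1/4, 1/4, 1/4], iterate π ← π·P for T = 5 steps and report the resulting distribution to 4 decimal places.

t=0: π = [0.1250, 0.1250, 0.2500, 0.2500, 0.2500]
t=1: π = [0.1875, 0.1563, 0.1875, 0.2188, 0.2500]
t=2: π = [0.1953, 0.1563, 0.1914, 0.2305, 0.2266]
t=3: π = [0.1924, 0.1533, 0.1929, 0.2310, 0.2305]
t=4: π = [0.1921, 0.1538, 0.1923, 0.2308, 0.2310]
t=5: π = [0.1923, 0.1539, 0.1923, 0.2308, 0.2308]

π = [0.1923, 0.1539, 0.1923, 0.2308, 0.2308]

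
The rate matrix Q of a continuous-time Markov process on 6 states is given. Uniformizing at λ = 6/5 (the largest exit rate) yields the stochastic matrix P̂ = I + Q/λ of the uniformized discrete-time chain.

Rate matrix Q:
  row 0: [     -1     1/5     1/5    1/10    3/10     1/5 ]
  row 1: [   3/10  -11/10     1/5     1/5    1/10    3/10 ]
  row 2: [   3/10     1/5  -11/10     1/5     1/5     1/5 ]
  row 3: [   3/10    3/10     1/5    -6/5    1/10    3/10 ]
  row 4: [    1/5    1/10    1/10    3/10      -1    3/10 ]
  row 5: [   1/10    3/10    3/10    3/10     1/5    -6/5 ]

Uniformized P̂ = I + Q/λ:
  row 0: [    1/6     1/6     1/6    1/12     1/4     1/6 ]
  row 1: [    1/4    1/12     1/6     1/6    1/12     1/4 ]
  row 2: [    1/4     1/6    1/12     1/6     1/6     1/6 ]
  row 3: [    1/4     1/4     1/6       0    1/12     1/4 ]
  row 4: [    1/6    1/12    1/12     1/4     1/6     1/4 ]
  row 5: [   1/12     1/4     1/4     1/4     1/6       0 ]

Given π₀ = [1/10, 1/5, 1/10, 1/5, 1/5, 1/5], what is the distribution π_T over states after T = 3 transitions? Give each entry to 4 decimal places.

π = [0.1919, 0.1668, 0.1552, 0.1530, 0.1559, 0.1772]

t=0: π = [0.1000, 0.2000, 0.1000, 0.2000, 0.2000, 0.2000]
t=1: π = [0.1917, 0.1667, 0.1583, 0.1583, 0.1417, 0.1833]
t=2: π = [0.1917, 0.1694, 0.1569, 0.1514, 0.1556, 0.1750]
t=3: π = [0.1919, 0.1668, 0.1552, 0.1530, 0.1559, 0.1772]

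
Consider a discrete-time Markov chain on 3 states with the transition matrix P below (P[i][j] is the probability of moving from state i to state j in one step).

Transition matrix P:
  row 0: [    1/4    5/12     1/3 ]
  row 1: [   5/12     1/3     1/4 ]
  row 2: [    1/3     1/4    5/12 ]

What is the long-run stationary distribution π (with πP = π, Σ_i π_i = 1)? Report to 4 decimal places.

π = [0.3333, 0.3333, 0.3333]

Balance equations π_j = Σ_i π_i·P[i][j]:
  π_0 = 1/4·π_0 + 5/12·π_1 + 1/3·π_2
  π_1 = 5/12·π_0 + 1/3·π_1 + 1/4·π_2
  normalize: π_0 + π_1 + π_2 = 1
Solving the linear system gives exactly π = [1/3, 1/3, 1/3].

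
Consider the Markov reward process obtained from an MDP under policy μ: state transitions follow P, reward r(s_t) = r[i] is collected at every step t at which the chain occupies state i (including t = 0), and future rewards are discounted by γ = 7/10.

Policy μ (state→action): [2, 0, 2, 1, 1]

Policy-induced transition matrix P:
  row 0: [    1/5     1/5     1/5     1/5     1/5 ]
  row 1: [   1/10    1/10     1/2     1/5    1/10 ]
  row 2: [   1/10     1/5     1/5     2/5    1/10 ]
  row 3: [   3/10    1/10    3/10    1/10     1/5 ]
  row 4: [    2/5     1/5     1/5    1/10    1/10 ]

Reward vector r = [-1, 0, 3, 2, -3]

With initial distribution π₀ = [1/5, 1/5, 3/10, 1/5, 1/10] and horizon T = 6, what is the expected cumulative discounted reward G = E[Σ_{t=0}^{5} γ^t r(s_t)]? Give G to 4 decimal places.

t=0: π = [0.2000, 0.2000, 0.3000, 0.2000, 0.1000], E[r] = 0.8000, γ^t·E[r] = 0.800000, running G = 0.800000
t=1: π = [0.1900, 0.1600, 0.2800, 0.2300, 0.1400], E[r] = 0.6900, γ^t·E[r] = 0.483000, running G = 1.283000
t=2: π = [0.2070, 0.1610, 0.2710, 0.2190, 0.1420], E[r] = 0.6180, γ^t·E[r] = 0.302820, running G = 1.585820
t=3: π = [0.2071, 0.1620, 0.2702, 0.2181, 0.1426], E[r] = 0.6119, γ^t·E[r] = 0.209882, running G = 1.795702
t=4: π = [0.2071, 0.1620, 0.2704, 0.2180, 0.1425], E[r] = 0.6125, γ^t·E[r] = 0.147061, running G = 1.942763
t=5: π = [0.2071, 0.1620, 0.2704, 0.2180, 0.1425], E[r] = 0.6127, γ^t·E[r] = 0.102970, running G = 2.045733

G = 2.0457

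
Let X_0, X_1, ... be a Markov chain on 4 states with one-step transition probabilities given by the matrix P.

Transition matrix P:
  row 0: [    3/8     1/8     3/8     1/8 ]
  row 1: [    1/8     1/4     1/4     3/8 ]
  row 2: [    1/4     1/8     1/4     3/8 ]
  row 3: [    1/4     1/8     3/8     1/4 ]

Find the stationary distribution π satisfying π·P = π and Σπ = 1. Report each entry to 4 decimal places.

Balance equations π_j = Σ_i π_i·P[i][j]:
  π_0 = 3/8·π_0 + 1/8·π_1 + 1/4·π_2 + 1/4·π_3
  π_1 = 1/8·π_0 + 1/4·π_1 + 1/8·π_2 + 1/8·π_3
  π_2 = 3/8·π_0 + 1/4·π_1 + 1/4·π_2 + 3/8·π_3
  normalize: π_0 + π_1 + π_2 + π_3 = 1
Solving the linear system gives exactly π = [13/49, 1/7, 20/63, 121/441].

π = [0.2653, 0.1429, 0.3175, 0.2744]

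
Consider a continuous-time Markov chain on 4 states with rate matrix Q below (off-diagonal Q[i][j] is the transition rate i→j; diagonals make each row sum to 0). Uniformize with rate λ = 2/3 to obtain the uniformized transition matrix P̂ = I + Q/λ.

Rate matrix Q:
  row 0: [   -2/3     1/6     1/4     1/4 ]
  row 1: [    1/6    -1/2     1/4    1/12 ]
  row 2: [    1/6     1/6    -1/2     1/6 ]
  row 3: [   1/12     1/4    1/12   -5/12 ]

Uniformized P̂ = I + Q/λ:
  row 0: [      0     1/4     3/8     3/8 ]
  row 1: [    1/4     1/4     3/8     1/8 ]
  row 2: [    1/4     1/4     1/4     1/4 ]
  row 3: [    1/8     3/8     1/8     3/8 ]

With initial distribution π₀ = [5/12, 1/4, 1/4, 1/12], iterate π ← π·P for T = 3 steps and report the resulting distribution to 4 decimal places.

π = [0.1711, 0.2837, 0.2746, 0.2707]

t=0: π = [0.4167, 0.2500, 0.2500, 0.0833]
t=1: π = [0.1354, 0.2604, 0.3229, 0.2813]
t=2: π = [0.1810, 0.2852, 0.2643, 0.2695]
t=3: π = [0.1711, 0.2837, 0.2746, 0.2707]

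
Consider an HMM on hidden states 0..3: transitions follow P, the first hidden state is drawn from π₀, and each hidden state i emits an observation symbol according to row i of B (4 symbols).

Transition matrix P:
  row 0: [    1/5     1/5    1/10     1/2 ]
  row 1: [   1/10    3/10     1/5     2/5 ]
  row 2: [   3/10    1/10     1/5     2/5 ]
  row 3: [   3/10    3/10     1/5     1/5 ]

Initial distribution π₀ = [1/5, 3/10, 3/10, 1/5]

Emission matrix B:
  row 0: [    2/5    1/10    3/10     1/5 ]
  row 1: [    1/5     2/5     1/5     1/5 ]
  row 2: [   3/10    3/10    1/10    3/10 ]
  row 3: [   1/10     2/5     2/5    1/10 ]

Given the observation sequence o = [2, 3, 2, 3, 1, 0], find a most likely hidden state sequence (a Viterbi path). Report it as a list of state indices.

t=0: δ = [6.000e-02, 6.000e-02, 3.000e-02, 8.000e-02]  (obs o_0=2)
t=1: δ = [4.800e-03, 4.800e-03, 4.800e-03, 3.000e-03]  ψ = [3, 3, 3, 0]  (obs o_1=3)
t=2: δ = [4.320e-04, 2.880e-04, 9.600e-05, 9.600e-04]  ψ = [2, 1, 1, 0]  (obs o_2=2)
t=3: δ = [5.760e-05, 5.760e-05, 5.760e-05, 2.160e-05]  ψ = [3, 3, 3, 0]  (obs o_3=3)
t=4: δ = [1.728e-06, 6.912e-06, 3.456e-06, 1.152e-05]  ψ = [2, 1, 1, 0]  (obs o_4=1)
t=5: δ = [1.382e-06, 6.912e-07, 6.912e-07, 2.765e-07]  ψ = [3, 3, 3, 1]  (obs o_5=0)
backtrack: best end state = 0; path = [3, 0, 3, 0, 3, 0]

path = [3, 0, 3, 0, 3, 0]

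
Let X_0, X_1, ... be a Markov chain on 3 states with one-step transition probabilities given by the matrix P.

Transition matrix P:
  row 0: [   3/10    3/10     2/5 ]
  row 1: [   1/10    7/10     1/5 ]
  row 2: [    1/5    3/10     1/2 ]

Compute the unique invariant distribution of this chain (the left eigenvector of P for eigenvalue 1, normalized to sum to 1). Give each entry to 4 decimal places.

Balance equations π_j = Σ_i π_i·P[i][j]:
  π_0 = 3/10·π_0 + 1/10·π_1 + 1/5·π_2
  π_1 = 3/10·π_0 + 7/10·π_1 + 3/10·π_2
  normalize: π_0 + π_1 + π_2 = 1
Solving the linear system gives exactly π = [1/6, 1/2, 1/3].

π = [0.1667, 0.5000, 0.3333]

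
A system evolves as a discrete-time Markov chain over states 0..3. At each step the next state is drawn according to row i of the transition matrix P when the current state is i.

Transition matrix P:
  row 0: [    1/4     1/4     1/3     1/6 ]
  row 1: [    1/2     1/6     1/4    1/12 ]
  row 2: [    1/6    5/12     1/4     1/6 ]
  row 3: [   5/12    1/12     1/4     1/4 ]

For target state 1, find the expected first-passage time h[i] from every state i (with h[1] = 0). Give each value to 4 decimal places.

First-step conditioning: h[1] = 0; for i ≠ 1, h[i] = 1 + Σ_k P[i][k]·h[k].
  h[0] = 1 + 1/4·h[0] + 1/3·h[2] + 1/6·h[3]
  h[2] = 1 + 1/6·h[0] + 1/4·h[2] + 1/6·h[3]
  h[3] = 1 + 5/12·h[0] + 1/4·h[2] + 1/4·h[3]
Solving the 3×3 linear system over states ≠ 1 gives exactly h = [1716/461, 0, 1452/461, 2052/461] (h[1] = 0 is the target).

h = [3.7223, 0.0000, 3.1497, 4.4512]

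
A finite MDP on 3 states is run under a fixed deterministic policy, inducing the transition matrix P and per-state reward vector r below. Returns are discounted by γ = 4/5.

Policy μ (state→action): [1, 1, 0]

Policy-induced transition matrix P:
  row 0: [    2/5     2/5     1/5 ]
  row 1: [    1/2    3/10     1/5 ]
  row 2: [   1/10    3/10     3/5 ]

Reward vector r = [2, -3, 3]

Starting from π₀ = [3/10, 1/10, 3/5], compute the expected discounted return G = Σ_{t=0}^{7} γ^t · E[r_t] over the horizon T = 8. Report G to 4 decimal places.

G = 4.3917

t=0: π = [0.3000, 0.1000, 0.6000], E[r] = 2.1000, γ^t·E[r] = 2.100000, running G = 2.100000
t=1: π = [0.2300, 0.3300, 0.4400], E[r] = 0.7900, γ^t·E[r] = 0.632000, running G = 2.732000
t=2: π = [0.3010, 0.3230, 0.3760], E[r] = 0.7610, γ^t·E[r] = 0.487040, running G = 3.219040
t=3: π = [0.3195, 0.3301, 0.3504], E[r] = 0.6999, γ^t·E[r] = 0.358349, running G = 3.577389
t=4: π = [0.3279, 0.3320, 0.3402], E[r] = 0.6804, γ^t·E[r] = 0.278696, running G = 3.856085
t=5: π = [0.3311, 0.3328, 0.3361], E[r] = 0.6721, γ^t·E[r] = 0.220240, running G = 4.076325
t=6: π = [0.3325, 0.3331, 0.3344], E[r] = 0.6689, γ^t·E[r] = 0.175336, running G = 4.251660
t=7: π = [0.3330, 0.3332, 0.3338], E[r] = 0.6675, γ^t·E[r] = 0.139993, running G = 4.391654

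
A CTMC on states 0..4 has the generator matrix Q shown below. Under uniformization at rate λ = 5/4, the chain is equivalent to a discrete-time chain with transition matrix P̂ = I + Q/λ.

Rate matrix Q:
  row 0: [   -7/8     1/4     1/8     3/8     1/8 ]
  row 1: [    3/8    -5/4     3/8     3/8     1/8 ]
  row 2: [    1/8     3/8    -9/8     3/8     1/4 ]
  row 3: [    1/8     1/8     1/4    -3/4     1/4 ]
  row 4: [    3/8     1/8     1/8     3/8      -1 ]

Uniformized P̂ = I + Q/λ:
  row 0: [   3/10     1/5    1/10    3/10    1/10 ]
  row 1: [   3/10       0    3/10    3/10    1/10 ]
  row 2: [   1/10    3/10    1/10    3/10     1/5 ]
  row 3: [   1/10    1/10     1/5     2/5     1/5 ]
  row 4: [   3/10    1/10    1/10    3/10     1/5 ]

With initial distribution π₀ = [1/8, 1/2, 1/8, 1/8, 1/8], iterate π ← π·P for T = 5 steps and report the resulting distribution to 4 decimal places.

t=0: π = [0.1250, 0.5000, 0.1250, 0.1250, 0.1250]
t=1: π = [0.2500, 0.0875, 0.2125, 0.3125, 0.1375]
t=2: π = [0.1950, 0.1588, 0.1488, 0.3313, 0.1663]
t=3: π = [0.2040, 0.1334, 0.1649, 0.3331, 0.1646]
t=4: π = [0.2004, 0.1400, 0.1600, 0.3333, 0.1663]
t=5: π = [0.2013, 0.1380, 0.1613, 0.3333, 0.1660]

π = [0.2013, 0.1380, 0.1613, 0.3333, 0.1660]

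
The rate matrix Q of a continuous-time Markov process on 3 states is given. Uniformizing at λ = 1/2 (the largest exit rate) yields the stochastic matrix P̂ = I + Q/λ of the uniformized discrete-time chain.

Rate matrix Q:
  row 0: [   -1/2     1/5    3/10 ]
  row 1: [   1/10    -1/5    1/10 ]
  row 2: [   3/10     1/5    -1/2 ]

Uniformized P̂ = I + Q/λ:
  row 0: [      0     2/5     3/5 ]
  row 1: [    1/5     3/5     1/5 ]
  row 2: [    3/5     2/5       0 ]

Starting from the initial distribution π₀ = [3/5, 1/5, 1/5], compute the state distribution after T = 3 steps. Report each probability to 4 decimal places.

t=0: π = [0.6000, 0.2000, 0.2000]
t=1: π = [0.1600, 0.4400, 0.4000]
t=2: π = [0.3280, 0.4880, 0.1840]
t=3: π = [0.2080, 0.4976, 0.2944]

π = [0.2080, 0.4976, 0.2944]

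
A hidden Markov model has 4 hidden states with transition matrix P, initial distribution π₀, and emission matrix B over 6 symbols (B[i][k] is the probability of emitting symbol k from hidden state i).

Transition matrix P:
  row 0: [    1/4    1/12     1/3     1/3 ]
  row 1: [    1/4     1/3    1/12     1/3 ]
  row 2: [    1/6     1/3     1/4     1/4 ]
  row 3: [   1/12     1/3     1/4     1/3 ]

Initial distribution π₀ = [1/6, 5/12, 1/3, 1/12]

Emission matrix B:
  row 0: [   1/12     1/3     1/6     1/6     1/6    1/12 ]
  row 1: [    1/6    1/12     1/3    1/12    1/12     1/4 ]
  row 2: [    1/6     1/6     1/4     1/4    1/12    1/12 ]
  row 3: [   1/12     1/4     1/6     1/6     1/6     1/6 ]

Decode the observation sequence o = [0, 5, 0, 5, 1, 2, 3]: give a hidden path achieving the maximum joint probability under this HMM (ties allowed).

t=0: δ = [1.389e-02, 6.944e-02, 5.556e-02, 6.944e-03]  (obs o_0=0)
t=1: δ = [1.447e-03, 5.787e-03, 1.157e-03, 3.858e-03]  ψ = [1, 1, 2, 1]  (obs o_1=5)
t=2: δ = [1.206e-04, 3.215e-04, 1.608e-04, 1.608e-04]  ψ = [1, 1, 3, 1]  (obs o_2=0)
t=3: δ = [6.698e-06, 2.679e-05, 3.349e-06, 1.786e-05]  ψ = [1, 1, 0, 1]  (obs o_3=5)
t=4: δ = [2.233e-06, 7.442e-07, 7.442e-07, 2.233e-06]  ψ = [1, 1, 3, 1]  (obs o_4=1)
t=5: δ = [9.303e-08, 2.481e-07, 1.861e-07, 1.240e-07]  ψ = [0, 3, 0, 0]  (obs o_5=2)
t=6: δ = [1.034e-08, 6.891e-09, 1.163e-08, 1.378e-08]  ψ = [1, 1, 2, 1]  (obs o_6=3)
backtrack: best end state = 3; path = [1, 1, 1, 1, 3, 1, 3]

path = [1, 1, 1, 1, 3, 1, 3]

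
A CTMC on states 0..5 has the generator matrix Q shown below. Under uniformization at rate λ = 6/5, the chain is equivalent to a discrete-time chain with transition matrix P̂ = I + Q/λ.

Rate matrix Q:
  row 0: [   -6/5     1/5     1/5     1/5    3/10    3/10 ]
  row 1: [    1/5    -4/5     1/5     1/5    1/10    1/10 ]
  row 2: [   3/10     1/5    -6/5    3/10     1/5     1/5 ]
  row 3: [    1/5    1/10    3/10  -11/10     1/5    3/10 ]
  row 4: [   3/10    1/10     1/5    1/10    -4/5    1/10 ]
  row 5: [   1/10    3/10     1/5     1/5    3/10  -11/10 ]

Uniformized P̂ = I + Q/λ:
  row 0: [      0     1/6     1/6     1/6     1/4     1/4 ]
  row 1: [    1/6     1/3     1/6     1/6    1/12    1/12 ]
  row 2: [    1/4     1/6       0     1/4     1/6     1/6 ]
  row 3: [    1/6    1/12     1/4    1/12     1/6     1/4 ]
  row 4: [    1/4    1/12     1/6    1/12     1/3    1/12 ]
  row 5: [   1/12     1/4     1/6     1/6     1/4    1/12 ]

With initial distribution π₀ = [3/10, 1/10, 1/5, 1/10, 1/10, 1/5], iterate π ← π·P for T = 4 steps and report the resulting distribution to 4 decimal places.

π = [0.1584, 0.1786, 0.1537, 0.1492, 0.2127, 0.1474]

t=0: π = [0.3000, 0.1000, 0.2000, 0.1000, 0.1000, 0.2000]
t=1: π = [0.1250, 0.1833, 0.1417, 0.1667, 0.2167, 0.1667]
t=2: π = [0.1618, 0.1792, 0.1569, 0.1465, 0.2118, 0.1438]
t=3: π = [0.1584, 0.1786, 0.1527, 0.1499, 0.2125, 0.1478]
t=4: π = [0.1584, 0.1786, 0.1537, 0.1492, 0.2127, 0.1474]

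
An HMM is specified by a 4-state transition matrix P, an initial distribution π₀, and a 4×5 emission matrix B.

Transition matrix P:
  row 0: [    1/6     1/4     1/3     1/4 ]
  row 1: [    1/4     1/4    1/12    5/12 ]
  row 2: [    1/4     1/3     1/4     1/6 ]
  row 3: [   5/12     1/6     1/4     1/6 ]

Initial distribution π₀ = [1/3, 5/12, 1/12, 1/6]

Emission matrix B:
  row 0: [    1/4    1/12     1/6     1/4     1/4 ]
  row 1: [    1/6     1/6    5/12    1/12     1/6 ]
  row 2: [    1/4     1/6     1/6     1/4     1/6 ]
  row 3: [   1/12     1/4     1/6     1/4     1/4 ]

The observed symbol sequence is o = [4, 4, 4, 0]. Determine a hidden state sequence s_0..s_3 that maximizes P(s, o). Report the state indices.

t=0: δ = [8.333e-02, 6.944e-02, 1.389e-02, 4.167e-02]  (obs o_0=4)
t=1: δ = [4.340e-03, 3.472e-03, 4.630e-03, 7.234e-03]  ψ = [1, 0, 0, 1]  (obs o_1=4)
t=2: δ = [7.535e-04, 2.572e-04, 3.014e-04, 3.617e-04]  ψ = [3, 2, 3, 1]  (obs o_2=4)
t=3: δ = [3.768e-05, 3.140e-05, 6.279e-05, 1.570e-05]  ψ = [3, 0, 0, 0]  (obs o_3=0)
backtrack: best end state = 2; path = [1, 3, 0, 2]

path = [1, 3, 0, 2]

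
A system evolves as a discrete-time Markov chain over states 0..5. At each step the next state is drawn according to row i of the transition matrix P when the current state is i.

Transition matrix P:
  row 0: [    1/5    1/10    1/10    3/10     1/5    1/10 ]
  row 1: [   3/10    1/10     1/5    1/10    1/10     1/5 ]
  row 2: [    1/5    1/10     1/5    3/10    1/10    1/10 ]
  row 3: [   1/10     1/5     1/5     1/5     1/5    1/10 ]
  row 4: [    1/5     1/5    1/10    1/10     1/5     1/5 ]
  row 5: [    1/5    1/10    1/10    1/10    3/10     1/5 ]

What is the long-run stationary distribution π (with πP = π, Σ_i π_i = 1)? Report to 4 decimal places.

π = [0.1950, 0.1373, 0.1472, 0.1872, 0.1863, 0.1471]

Balance equations π_j = Σ_i π_i·P[i][j]:
  π_0 = 1/5·π_0 + 3/10·π_1 + 1/5·π_2 + 1/10·π_3 + 1/5·π_4 + 1/5·π_5
  π_1 = 1/10·π_0 + 1/10·π_1 + 1/10·π_2 + 1/5·π_3 + 1/5·π_4 + 1/10·π_5
  π_2 = 1/10·π_0 + 1/5·π_1 + 1/5·π_2 + 1/5·π_3 + 1/10·π_4 + 1/10·π_5
  π_3 = 3/10·π_0 + 1/10·π_1 + 3/10·π_2 + 1/5·π_3 + 1/10·π_4 + 1/10·π_5
  π_4 = 1/5·π_0 + 1/10·π_1 + 1/10·π_2 + 1/5·π_3 + 1/5·π_4 + 3/10·π_5
  normalize: π_0 + π_1 + π_2 + π_3 + π_4 + π_5 = 1
Solving the linear system gives exactly π = [17626/90381, 12413/90381, 283/1923, 16915/90381, 16834/90381, 13292/90381].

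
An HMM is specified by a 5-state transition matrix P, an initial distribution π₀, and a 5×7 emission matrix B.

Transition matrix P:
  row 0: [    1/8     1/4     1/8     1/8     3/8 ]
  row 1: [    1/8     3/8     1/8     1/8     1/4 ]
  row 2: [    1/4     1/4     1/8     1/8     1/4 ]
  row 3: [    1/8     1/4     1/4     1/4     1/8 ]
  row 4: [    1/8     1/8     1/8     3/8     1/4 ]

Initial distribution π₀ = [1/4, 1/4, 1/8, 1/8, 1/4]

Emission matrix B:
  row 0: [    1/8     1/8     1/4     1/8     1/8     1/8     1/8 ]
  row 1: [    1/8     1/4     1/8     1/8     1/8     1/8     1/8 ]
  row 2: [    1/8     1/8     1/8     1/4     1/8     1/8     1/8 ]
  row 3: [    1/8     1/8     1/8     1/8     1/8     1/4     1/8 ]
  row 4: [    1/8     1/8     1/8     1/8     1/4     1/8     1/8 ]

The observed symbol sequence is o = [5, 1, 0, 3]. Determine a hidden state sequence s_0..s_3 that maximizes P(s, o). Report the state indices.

t=0: δ = [3.125e-02, 3.125e-02, 1.562e-02, 3.125e-02, 3.125e-02]  (obs o_0=5)
t=1: δ = [4.883e-04, 2.930e-03, 9.766e-04, 1.465e-03, 1.465e-03]  ψ = [0, 1, 3, 4, 0]  (obs o_1=1)
t=2: δ = [4.578e-05, 1.373e-04, 4.578e-05, 6.866e-05, 9.155e-05]  ψ = [1, 1, 1, 4, 1]  (obs o_2=0)
t=3: δ = [2.146e-06, 6.437e-06, 4.292e-06, 4.292e-06, 4.292e-06]  ψ = [1, 1, 1, 4, 1]  (obs o_3=3)
backtrack: best end state = 1; path = [1, 1, 1, 1]

path = [1, 1, 1, 1]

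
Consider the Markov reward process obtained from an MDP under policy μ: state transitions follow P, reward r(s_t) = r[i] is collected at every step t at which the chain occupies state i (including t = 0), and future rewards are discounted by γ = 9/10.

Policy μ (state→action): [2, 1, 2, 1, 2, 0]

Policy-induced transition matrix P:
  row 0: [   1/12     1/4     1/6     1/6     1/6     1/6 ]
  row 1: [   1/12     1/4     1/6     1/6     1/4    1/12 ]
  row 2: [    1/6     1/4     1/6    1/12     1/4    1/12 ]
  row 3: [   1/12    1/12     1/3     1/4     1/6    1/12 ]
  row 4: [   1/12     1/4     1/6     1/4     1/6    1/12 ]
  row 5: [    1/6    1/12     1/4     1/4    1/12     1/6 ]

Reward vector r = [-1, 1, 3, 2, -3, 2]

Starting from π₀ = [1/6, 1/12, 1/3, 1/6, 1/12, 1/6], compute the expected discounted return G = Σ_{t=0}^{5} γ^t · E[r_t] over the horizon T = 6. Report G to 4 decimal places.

G = 3.9631

t=0: π = [0.1667, 0.0833, 0.3333, 0.1667, 0.0833, 0.1667], E[r] = 1.3333, γ^t·E[r] = 1.333333, running G = 1.333333
t=1: π = [0.1250, 0.1944, 0.2083, 0.1736, 0.1875, 0.1111], E[r] = 0.7014, γ^t·E[r] = 0.631250, running G = 1.964583
t=2: π = [0.1100, 0.2025, 0.2049, 0.1887, 0.1910, 0.1030], E[r] = 0.7176, γ^t·E[r] = 0.581250, running G = 2.545833
t=3: π = [0.1090, 0.2014, 0.2067, 0.1898, 0.1920, 0.1011], E[r] = 0.7182, γ^t·E[r] = 0.523547, running G = 3.069380
t=4: π = [0.1090, 0.2015, 0.2067, 0.1897, 0.1923, 0.1008], E[r] = 0.7170, γ^t·E[r] = 0.470433, running G = 3.539813
t=5: π = [0.1090, 0.2016, 0.2067, 0.1897, 0.1923, 0.1008], E[r] = 0.7168, γ^t·E[r] = 0.423261, running G = 3.963074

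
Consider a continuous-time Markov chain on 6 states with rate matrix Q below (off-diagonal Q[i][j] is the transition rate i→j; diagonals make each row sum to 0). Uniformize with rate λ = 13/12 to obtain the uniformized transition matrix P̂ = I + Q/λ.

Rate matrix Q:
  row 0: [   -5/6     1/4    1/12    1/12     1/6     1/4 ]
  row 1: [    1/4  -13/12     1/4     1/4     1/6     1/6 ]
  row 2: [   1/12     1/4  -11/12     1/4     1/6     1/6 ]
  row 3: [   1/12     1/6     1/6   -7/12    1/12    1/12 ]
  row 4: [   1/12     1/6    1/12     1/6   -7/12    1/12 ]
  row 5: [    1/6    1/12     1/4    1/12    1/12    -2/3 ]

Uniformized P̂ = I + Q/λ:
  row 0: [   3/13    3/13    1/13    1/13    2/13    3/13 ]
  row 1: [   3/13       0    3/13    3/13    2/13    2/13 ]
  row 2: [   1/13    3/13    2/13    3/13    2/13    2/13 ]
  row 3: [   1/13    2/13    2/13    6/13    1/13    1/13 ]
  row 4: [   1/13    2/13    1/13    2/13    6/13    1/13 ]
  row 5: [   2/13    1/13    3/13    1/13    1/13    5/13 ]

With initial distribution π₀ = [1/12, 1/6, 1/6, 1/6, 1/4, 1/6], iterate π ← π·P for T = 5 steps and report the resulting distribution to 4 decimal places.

t=0: π = [0.0833, 0.1667, 0.1667, 0.1667, 0.2500, 0.1667]
t=1: π = [0.1282, 0.1346, 0.1538, 0.2115, 0.2051, 0.1667]
t=2: π = [0.1302, 0.1420, 0.1514, 0.2184, 0.1879, 0.1701]
t=3: π = [0.1319, 0.1406, 0.1534, 0.2205, 0.1818, 0.1719]
t=4: π = [0.1321, 0.1409, 0.1538, 0.2209, 0.1796, 0.1727]
t=5: π = [0.1322, 0.1409, 0.1540, 0.2211, 0.1788, 0.1730]

π = [0.1322, 0.1409, 0.1540, 0.2211, 0.1788, 0.1730]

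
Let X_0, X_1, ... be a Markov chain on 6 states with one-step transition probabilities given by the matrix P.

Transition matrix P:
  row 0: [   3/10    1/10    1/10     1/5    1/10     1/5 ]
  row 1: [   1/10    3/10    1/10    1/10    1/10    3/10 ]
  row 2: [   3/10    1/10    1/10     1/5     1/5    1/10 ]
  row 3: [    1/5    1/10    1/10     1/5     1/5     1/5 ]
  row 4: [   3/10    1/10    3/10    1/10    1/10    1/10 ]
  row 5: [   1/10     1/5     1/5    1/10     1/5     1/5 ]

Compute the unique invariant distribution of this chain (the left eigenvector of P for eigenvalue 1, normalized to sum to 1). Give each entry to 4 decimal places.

Balance equations π_j = Σ_i π_i·P[i][j]:
  π_0 = 3/10·π_0 + 1/10·π_1 + 3/10·π_2 + 1/5·π_3 + 3/10·π_4 + 1/10·π_5
  π_1 = 1/10·π_0 + 3/10·π_1 + 1/10·π_2 + 1/10·π_3 + 1/10·π_4 + 1/5·π_5
  π_2 = 1/10·π_0 + 1/10·π_1 + 1/10·π_2 + 1/10·π_3 + 3/10·π_4 + 1/5·π_5
  π_3 = 1/5·π_0 + 1/10·π_1 + 1/5·π_2 + 1/5·π_3 + 1/10·π_4 + 1/10·π_5
  π_4 = 1/10·π_0 + 1/10·π_1 + 1/5·π_2 + 1/5·π_3 + 1/10·π_4 + 1/5·π_5
  normalize: π_0 + π_1 + π_2 + π_3 + π_4 + π_5 = 1
Solving the linear system gives exactly π = [2907/13325, 1974/13325, 79/533, 2023/13325, 1979/13325, 2467/13325].

π = [0.2182, 0.1481, 0.1482, 0.1518, 0.1485, 0.1851]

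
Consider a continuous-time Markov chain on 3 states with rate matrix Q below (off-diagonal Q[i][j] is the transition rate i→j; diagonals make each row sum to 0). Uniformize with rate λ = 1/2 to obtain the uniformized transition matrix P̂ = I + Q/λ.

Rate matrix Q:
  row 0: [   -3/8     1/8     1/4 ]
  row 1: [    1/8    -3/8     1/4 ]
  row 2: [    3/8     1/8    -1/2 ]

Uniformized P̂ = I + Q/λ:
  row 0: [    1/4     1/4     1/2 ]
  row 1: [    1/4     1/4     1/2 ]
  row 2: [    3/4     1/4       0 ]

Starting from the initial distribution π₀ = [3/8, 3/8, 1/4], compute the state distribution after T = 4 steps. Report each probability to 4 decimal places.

π = [0.4219, 0.2500, 0.3281]

t=0: π = [0.3750, 0.3750, 0.2500]
t=1: π = [0.3750, 0.2500, 0.3750]
t=2: π = [0.4375, 0.2500, 0.3125]
t=3: π = [0.4063, 0.2500, 0.3438]
t=4: π = [0.4219, 0.2500, 0.3281]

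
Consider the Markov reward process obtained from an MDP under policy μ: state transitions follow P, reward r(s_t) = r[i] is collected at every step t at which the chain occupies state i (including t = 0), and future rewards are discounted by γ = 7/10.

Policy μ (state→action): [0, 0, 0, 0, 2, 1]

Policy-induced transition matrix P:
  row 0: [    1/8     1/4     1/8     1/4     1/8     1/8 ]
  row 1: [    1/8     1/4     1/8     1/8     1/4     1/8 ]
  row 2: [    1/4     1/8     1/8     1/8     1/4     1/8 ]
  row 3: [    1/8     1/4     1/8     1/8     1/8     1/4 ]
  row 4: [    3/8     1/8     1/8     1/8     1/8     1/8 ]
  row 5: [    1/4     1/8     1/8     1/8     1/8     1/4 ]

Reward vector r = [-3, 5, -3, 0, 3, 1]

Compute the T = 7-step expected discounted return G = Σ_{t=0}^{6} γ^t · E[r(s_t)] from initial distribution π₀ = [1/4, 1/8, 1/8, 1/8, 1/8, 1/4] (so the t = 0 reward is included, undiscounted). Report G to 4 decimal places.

t=0: π = [0.2500, 0.1250, 0.1250, 0.1250, 0.1250, 0.2500], E[r] = 0.1250, γ^t·E[r] = 0.125000, running G = 0.125000
t=1: π = [0.2031, 0.1875, 0.1250, 0.1563, 0.1563, 0.1719], E[r] = 0.5938, γ^t·E[r] = 0.415625, running G = 0.540625
t=2: π = [0.2012, 0.1934, 0.1250, 0.1504, 0.1641, 0.1660], E[r] = 0.6465, γ^t·E[r] = 0.316777, running G = 0.857402
t=3: π = [0.2024, 0.1931, 0.1250, 0.1501, 0.1648, 0.1646], E[r] = 0.6423, γ^t·E[r] = 0.220321, running G = 1.077723
t=4: π = [0.2024, 0.1932, 0.1250, 0.1503, 0.1648, 0.1643], E[r] = 0.6425, γ^t·E[r] = 0.154261, running G = 1.231984
t=5: π = [0.2024, 0.1932, 0.1250, 0.1503, 0.1648, 0.1643], E[r] = 0.6428, γ^t·E[r] = 0.108030, running G = 1.340014
t=6: π = [0.2024, 0.1932, 0.1250, 0.1503, 0.1648, 0.1643], E[r] = 0.6428, γ^t·E[r] = 0.075621, running G = 1.415635

G = 1.4156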